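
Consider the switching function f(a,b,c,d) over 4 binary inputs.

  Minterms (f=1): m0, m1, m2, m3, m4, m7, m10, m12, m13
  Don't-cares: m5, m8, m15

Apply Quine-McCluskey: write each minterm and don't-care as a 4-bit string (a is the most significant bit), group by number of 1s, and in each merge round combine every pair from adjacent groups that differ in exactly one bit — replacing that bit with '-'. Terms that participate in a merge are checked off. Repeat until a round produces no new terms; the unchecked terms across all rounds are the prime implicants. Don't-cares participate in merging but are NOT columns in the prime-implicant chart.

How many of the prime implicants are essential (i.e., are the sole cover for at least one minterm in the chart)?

Round 0: 0000✓ 0001✓ 0010✓ 0011✓ 0100✓ 0101✓ 0111✓ 1000✓ 1010✓ 1100✓ 1101✓ 1111✓
Round 1: -000✓ -010✓ -100✓ -101✓ -111✓ 0-00✓ 0-01✓ 0-11✓ 00-0✓ 00-1✓ 000-✓ 001-✓ 01-1✓ 010-✓ 1-00✓ 10-0✓ 11-1✓ 110-✓
Round 2: --00 -0-0 -1-1 -10- 0--1 0-0- 00--
PIs = {--00, -0-0, -1-1, -10-, 0--1, 0-0-, 00--}
Coverage chart:
  m0: --00,-0-0,0-0-,00--
  m1: 0--1,0-0-,00--
  m2: -0-0,00--
  m3: 0--1,00--
  m4: --00,-10-,0-0-
  m7: -1-1,0--1
  m10: -0-0 ←essential
  m12: --00,-10-
  m13: -1-1,-10-
Essential: -0-0

1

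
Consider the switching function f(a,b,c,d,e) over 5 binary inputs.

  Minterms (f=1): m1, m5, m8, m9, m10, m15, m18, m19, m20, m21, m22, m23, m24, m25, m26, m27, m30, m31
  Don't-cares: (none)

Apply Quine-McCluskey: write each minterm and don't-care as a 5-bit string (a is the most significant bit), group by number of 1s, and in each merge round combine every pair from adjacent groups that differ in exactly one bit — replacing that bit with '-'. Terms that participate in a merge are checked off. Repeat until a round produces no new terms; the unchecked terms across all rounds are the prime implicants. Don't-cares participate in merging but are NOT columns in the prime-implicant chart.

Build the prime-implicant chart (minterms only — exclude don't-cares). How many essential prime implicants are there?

size-2^0 implicants → 00001(✓)  00101(✓)  01000(✓)  01001(✓)  01010(✓)  01111(✓)  10010(✓)  10011(✓)  10100(✓)  10101(✓)  10110(✓)  10111(✓)  11000(✓)  11001(✓)  11010(✓)  11011(✓)  11110(✓)  11111(✓)
size-2^1 implicants → -0101  -1000(✓)  -1001(✓)  -1010(✓)  -1111  0-001  00-01  010-0(✓)  0100-(✓)  1-010(✓)  1-011(✓)  1-110(✓)  1-111(✓)  10-10(✓)  10-11(✓)  1001-(✓)  101-0(✓)  101-1(✓)  1010-(✓)  1011-(✓)  11-10(✓)  11-11(✓)  110-0(✓)  110-1(✓)  1100-(✓)  1101-(✓)  1111-(✓)
size-2^2 implicants → -10-0  -100-  1--10(✓)  1--11(✓)  1-01-(✓)  1-11-(✓)  10-1-(✓)  101--  11-1-(✓)  110--
size-2^3 implicants → 1--1-
Unchecked terms (primes): -0101, -10-0, -100-, -1111, 0-001, 00-01, 1--1-, 101--, 110--
Minterm coverage:
  m1 ⊆ 0-001,00-01
  m5 ⊆ -0101,00-01
  m8 ⊆ -10-0,-100-
  m9 ⊆ -100-,0-001
  m10 ⊆ -10-0 [E]
  m15 ⊆ -1111 [E]
  m18 ⊆ 1--1- [E]
  m19 ⊆ 1--1- [E]
  m20 ⊆ 101-- [E]
  m21 ⊆ -0101,101--
  m22 ⊆ 1--1-,101--
  m23 ⊆ 1--1-,101--
  m24 ⊆ -10-0,-100-,110--
  m25 ⊆ -100-,110--
  m26 ⊆ -10-0,1--1-,110--
  m27 ⊆ 1--1-,110--
  m30 ⊆ 1--1- [E]
  m31 ⊆ -1111,1--1-
E = {-10-0, -1111, 1--1-, 101--}

4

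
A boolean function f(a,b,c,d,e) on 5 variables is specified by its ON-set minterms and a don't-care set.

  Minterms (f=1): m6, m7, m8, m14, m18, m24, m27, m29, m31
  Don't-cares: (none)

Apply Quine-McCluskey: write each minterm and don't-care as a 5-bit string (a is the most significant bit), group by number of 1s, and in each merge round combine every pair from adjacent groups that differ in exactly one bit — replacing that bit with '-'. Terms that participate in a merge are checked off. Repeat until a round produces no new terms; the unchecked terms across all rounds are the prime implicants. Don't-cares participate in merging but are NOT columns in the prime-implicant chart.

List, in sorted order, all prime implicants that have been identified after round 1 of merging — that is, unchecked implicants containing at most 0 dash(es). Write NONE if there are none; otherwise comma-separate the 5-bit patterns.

10010

size-2^0 implicants → 00110(✓)  00111(✓)  01000(✓)  01110(✓)  10010  11000(✓)  11011(✓)  11101(✓)  11111(✓)
size-2^1 implicants → -1000  0-110  0011-  11-11  111-1
Unchecked terms (primes): -1000, 0-110, 0011-, 10010, 11-11, 111-1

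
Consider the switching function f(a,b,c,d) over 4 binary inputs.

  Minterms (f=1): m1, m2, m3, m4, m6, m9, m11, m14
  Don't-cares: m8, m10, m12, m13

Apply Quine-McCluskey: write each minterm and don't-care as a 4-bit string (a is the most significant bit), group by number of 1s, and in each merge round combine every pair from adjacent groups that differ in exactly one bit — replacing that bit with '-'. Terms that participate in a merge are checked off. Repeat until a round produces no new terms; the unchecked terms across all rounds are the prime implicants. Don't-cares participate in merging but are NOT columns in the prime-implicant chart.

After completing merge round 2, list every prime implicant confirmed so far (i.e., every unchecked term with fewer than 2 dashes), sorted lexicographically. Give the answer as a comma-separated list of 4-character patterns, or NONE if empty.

Round 0: 0001✓ 0010✓ 0011✓ 0100✓ 0110✓ 1000✓ 1001✓ 1010✓ 1011✓ 1100✓ 1101✓ 1110✓
Round 1: -001✓ -010✓ -011✓ -100✓ -110✓ 0-10✓ 00-1✓ 001-✓ 01-0✓ 1-00✓ 1-01✓ 1-10✓ 10-0✓ 10-1✓ 100-✓ 101-✓ 11-0✓ 110-✓
Round 2: --10 -0-1 -01- -1-0 1--0 1-0- 10--
PIs = {--10, -0-1, -01-, -1-0, 1--0, 1-0-, 10--}

NONE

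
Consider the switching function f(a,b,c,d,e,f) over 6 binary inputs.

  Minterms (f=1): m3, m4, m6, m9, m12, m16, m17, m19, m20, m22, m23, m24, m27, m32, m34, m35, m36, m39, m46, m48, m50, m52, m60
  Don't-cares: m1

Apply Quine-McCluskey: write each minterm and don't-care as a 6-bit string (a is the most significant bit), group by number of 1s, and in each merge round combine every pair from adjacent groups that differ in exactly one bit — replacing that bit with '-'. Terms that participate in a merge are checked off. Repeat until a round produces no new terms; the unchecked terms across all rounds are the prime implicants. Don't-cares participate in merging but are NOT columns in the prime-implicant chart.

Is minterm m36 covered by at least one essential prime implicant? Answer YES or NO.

Round 0: 000001✓ 000011✓ 000100✓ 000110✓ 001001✓ 001100✓ 010000✓ 010001✓ 010011✓ 010100✓ 010110✓ 010111✓ 011000✓ 011011✓ 100000✓ 100010✓ 100011✓ 100100✓ 100111✓ 101110 110000✓ 110010✓ 110100✓ 111100✓
Round 1: -00011 -00100✓ -10000✓ -10100✓ 0-0001✓ 0-0011✓ 0-0100✓ 0-0110✓ 00-001 00-100 0000-1✓ 0001-0✓ 01-000 01-011 010-00✓ 010-11 0100-1✓ 01000- 0101-0✓ 01011- 1-0000✓ 1-0010✓ 1-0100✓ 100-00✓ 100-11 1000-0✓ 10001- 11-100 110-00✓ 1100-0✓
Round 2: --0100 -10-00 0-00-1 0-01-0 1-0-00 1-00-0
PIs = {--0100, -00011, -10-00, 0-00-1, 0-01-0, 00-001, 00-100, 01-000, 01-011, 010-11, 01000-, 01011-, 1-0-00, 1-00-0, 100-11, 10001-, 101110, 11-100}
Coverage chart:
  m3: -00011,0-00-1
  m4: --0100,0-01-0,00-100
  m6: 0-01-0 ←essential
  m9: 00-001 ←essential
  m12: 00-100 ←essential
  m16: -10-00,01-000,01000-
  m17: 0-00-1,01000-
  m19: 0-00-1,01-011,010-11
  m20: --0100,-10-00,0-01-0
  m22: 0-01-0,01011-
  m23: 010-11,01011-
  m24: 01-000 ←essential
  m27: 01-011 ←essential
  m32: 1-0-00,1-00-0
  m34: 1-00-0,10001-
  m35: -00011,100-11,10001-
  m36: --0100,1-0-00
  m39: 100-11 ←essential
  m46: 101110 ←essential
  m48: -10-00,1-0-00,1-00-0
  m50: 1-00-0 ←essential
  m52: --0100,-10-00,1-0-00,11-100
  m60: 11-100 ←essential
Essential: 0-01-0, 00-001, 00-100, 01-000, 01-011, 1-00-0, 100-11, 101110, 11-100

NO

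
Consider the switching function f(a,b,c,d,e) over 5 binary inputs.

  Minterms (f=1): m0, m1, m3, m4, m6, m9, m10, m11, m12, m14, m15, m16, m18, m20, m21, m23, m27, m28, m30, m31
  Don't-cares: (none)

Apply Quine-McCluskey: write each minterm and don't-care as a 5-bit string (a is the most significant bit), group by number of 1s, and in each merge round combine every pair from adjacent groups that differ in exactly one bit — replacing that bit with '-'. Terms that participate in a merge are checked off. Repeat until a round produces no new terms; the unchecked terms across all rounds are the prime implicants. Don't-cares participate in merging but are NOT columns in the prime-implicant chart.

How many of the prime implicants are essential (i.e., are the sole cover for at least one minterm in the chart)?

5

Round 0: 00000✓ 00001✓ 00011✓ 00100✓ 00110✓ 01001✓ 01010✓ 01011✓ 01100✓ 01110✓ 01111✓ 10000✓ 10010✓ 10100✓ 10101✓ 10111✓ 11011✓ 11100✓ 11110✓ 11111✓
Round 1: -0000✓ -0100✓ -1011✓ -1100✓ -1110✓ -1111✓ 0-001✓ 0-011✓ 0-100✓ 0-110✓ 00-00✓ 000-1✓ 0000- 001-0✓ 01-10✓ 01-11✓ 010-1✓ 0101-✓ 011-0✓ 0111-✓ 1-100✓ 1-111 10-00✓ 100-0 101-1 1010- 11-11✓ 111-0✓ 1111-✓
Round 2: --100 -0-00 -1-11 -11-0 -111- 0-0-1 0-1-0 01-1-
PIs = {--100, -0-00, -1-11, -11-0, -111-, 0-0-1, 0-1-0, 0000-, 01-1-, 1-111, 100-0, 101-1, 1010-}
Coverage chart:
  m0: -0-00,0000-
  m1: 0-0-1,0000-
  m3: 0-0-1 ←essential
  m4: --100,-0-00,0-1-0
  m6: 0-1-0 ←essential
  m9: 0-0-1 ←essential
  m10: 01-1- ←essential
  m11: -1-11,0-0-1,01-1-
  m12: --100,-11-0,0-1-0
  m14: -11-0,-111-,0-1-0,01-1-
  m15: -1-11,-111-,01-1-
  m16: -0-00,100-0
  m18: 100-0 ←essential
  m20: --100,-0-00,1010-
  m21: 101-1,1010-
  m23: 1-111,101-1
  m27: -1-11 ←essential
  m28: --100,-11-0
  m30: -11-0,-111-
  m31: -1-11,-111-,1-111
Essential: -1-11, 0-0-1, 0-1-0, 01-1-, 100-0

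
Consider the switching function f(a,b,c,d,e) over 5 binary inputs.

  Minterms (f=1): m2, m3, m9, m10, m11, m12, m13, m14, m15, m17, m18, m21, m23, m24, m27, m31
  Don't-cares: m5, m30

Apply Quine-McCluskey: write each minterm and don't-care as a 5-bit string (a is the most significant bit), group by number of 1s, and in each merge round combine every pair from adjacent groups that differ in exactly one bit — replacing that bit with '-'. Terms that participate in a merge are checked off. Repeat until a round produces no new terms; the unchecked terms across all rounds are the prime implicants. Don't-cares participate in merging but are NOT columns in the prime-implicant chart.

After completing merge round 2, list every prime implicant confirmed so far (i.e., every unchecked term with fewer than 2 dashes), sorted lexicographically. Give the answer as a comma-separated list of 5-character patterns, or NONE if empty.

-0010, -0101, 0-101, 1-111, 10-01, 101-1, 11000

[col 0] 00010*, 00011*, 00101*, 01001*, 01010*, 01011*, 01100*, 01101*, 01110*, 01111*, 10001*, 10010*, 10101*, 10111*, 11000, 11011*, 11110*, 11111*
[col 1] -0010, -0101, -1011*, -1110*, -1111*, 0-010*, 0-011*, 0-101, 0001-*, 01-01*, 01-10*, 01-11*, 010-1*, 0101-*, 011-0*, 011-1*, 0110-*, 0111-*, 1-111, 10-01, 101-1, 11-11*, 1111-*
[col 2] -1-11, -111-, 0-01-, 01--1, 01-1-, 011--
Prime implicants: -0010, -0101, -1-11, -111-, 0-01-, 0-101, 01--1, 01-1-, 011--, 1-111, 10-01, 101-1, 11000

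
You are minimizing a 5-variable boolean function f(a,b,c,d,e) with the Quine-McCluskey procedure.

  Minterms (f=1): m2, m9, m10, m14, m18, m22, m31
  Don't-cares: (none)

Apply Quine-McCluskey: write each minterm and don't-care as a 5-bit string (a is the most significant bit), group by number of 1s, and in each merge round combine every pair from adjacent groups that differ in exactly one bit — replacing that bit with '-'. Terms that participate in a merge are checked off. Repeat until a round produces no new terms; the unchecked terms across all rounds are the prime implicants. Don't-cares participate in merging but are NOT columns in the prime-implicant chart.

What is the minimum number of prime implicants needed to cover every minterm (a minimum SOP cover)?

5

size-2^0 implicants → 00010(✓)  01001  01010(✓)  01110(✓)  10010(✓)  10110(✓)  11111
size-2^1 implicants → -0010  0-010  01-10  10-10
Unchecked terms (primes): -0010, 0-010, 01-10, 01001, 10-10, 11111
Minterm coverage:
  m2 ⊆ -0010,0-010
  m9 ⊆ 01001 [E]
  m10 ⊆ 0-010,01-10
  m14 ⊆ 01-10 [E]
  m18 ⊆ -0010,10-10
  m22 ⊆ 10-10 [E]
  m31 ⊆ 11111 [E]
E = {01-10, 01001, 10-10, 11111}
Petrick residual → -0010
Cover = b'c'de' + a'bde' + a'bc'd'e + ab'de' + abcde  |cover|=5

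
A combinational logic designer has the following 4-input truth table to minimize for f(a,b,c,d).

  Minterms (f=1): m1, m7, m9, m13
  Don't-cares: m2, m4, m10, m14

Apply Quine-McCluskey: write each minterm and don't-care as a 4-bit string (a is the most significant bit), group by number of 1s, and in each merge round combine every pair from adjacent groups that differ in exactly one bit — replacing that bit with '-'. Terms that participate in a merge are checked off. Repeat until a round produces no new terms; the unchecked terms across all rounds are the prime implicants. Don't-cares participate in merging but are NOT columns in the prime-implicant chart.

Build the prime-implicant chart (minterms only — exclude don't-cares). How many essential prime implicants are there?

3

Round 0: 0001✓ 0010✓ 0100 0111 1001✓ 1010✓ 1101✓ 1110✓
Round 1: -001 -010 1-01 1-10
PIs = {-001, -010, 0100, 0111, 1-01, 1-10}
Coverage chart:
  m1: -001 ←essential
  m7: 0111 ←essential
  m9: -001,1-01
  m13: 1-01 ←essential
Essential: -001, 0111, 1-01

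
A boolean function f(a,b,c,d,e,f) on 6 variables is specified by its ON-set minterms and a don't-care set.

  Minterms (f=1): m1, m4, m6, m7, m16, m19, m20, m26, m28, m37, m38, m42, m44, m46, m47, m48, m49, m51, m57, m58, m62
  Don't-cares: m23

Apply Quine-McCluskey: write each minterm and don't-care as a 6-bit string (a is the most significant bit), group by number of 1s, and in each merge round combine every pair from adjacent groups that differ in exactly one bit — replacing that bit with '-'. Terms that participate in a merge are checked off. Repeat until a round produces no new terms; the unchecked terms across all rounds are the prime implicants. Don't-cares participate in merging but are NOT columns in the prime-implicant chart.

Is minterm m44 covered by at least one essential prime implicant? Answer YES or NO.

YES

Round 0: 000001 000100✓ 000110✓ 000111✓ 010000✓ 010011✓ 010100✓ 010111✓ 011010✓ 011100✓ 100101 100110✓ 101010✓ 101100✓ 101110✓ 101111✓ 110000✓ 110001✓ 110011✓ 111001✓ 111010✓ 111110✓
Round 1: -00110 -10000 -10011 -11010 0-0100 0-0111 0001-0 00011- 01-100 010-00 010-11 1-1010✓ 1-1110✓ 10-110 101-10✓ 1011-0 10111- 11-001 1100-1 11000- 111-10✓
Round 2: 1-1-10
PIs = {-00110, -10000, -10011, -11010, 0-0100, 0-0111, 000001, 0001-0, 00011-, 01-100, 010-00, 010-11, 1-1-10, 10-110, 100101, 1011-0, 10111-, 11-001, 1100-1, 11000-}
Coverage chart:
  m1: 000001 ←essential
  m4: 0-0100,0001-0
  m6: -00110,0001-0,00011-
  m7: 0-0111,00011-
  m16: -10000,010-00
  m19: -10011,010-11
  m20: 0-0100,01-100,010-00
  m26: -11010 ←essential
  m28: 01-100 ←essential
  m37: 100101 ←essential
  m38: -00110,10-110
  m42: 1-1-10 ←essential
  m44: 1011-0 ←essential
  m46: 1-1-10,10-110,1011-0,10111-
  m47: 10111- ←essential
  m48: -10000,11000-
  m49: 11-001,1100-1,11000-
  m51: -10011,1100-1
  m57: 11-001 ←essential
  m58: -11010,1-1-10
  m62: 1-1-10 ←essential
Essential: -11010, 000001, 01-100, 1-1-10, 100101, 1011-0, 10111-, 11-001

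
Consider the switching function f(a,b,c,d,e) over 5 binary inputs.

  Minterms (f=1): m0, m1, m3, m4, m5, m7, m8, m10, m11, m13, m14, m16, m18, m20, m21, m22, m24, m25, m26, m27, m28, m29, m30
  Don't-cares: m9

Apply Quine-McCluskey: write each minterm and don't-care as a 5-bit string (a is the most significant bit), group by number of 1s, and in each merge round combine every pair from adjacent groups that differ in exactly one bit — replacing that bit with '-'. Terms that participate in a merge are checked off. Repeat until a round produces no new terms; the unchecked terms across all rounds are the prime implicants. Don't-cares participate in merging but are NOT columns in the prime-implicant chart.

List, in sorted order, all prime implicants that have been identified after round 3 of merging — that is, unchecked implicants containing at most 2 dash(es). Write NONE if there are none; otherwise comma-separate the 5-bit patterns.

--000, --101, -0-00, -010-, -1-01, -1-10, 0--01, 0-0-1, 0-00-, 00--1, 00-0-, 1-10-, 11-0-

Round 0: 00000✓ 00001✓ 00011✓ 00100✓ 00101✓ 00111✓ 01000✓ 01001✓ 01010✓ 01011✓ 01101✓ 01110✓ 10000✓ 10010✓ 10100✓ 10101✓ 10110✓ 11000✓ 11001✓ 11010✓ 11011✓ 11100✓ 11101✓ 11110✓
Round 1: -0000✓ -0100✓ -0101✓ -1000✓ -1001✓ -1010✓ -1011✓ -1101✓ -1110✓ 0-000✓ 0-001✓ 0-011✓ 0-101✓ 00-00✓ 00-01✓ 00-11✓ 000-1✓ 0000-✓ 001-1✓ 0010-✓ 01-01✓ 01-10✓ 010-0✓ 010-1✓ 0100-✓ 0101-✓ 1-000✓ 1-010✓ 1-100✓ 1-101✓ 1-110✓ 10-00✓ 10-10✓ 100-0✓ 101-0✓ 1010-✓ 11-00✓ 11-01✓ 11-10✓ 110-0✓ 110-1✓ 1100-✓ 1101-✓ 111-0✓ 1110-✓
Round 2: --000 --101 -0-00 -010- -1-01 -1-10 -10-0✓ -10-1✓ -100-✓ -101-✓ 0--01 0-0-1 0-00- 00--1 00-0- 010--✓ 1--00✓ 1--10✓ 1-0-0✓ 1-1-0✓ 1-10- 10--0✓ 11--0✓ 11-0- 110--✓
Round 3: -10-- 1---0
PIs = {--000, --101, -0-00, -010-, -1-01, -1-10, -10--, 0--01, 0-0-1, 0-00-, 00--1, 00-0-, 1---0, 1-10-, 11-0-}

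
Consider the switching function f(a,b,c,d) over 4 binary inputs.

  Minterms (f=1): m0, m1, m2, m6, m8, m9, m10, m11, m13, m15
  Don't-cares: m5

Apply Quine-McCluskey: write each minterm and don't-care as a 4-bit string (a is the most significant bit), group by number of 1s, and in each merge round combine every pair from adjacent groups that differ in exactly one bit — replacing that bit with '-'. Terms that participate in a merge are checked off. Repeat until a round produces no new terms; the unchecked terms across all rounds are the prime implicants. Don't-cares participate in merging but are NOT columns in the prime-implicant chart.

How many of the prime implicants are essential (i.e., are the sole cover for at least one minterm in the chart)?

2

size-2^0 implicants → 0000(✓)  0001(✓)  0010(✓)  0101(✓)  0110(✓)  1000(✓)  1001(✓)  1010(✓)  1011(✓)  1101(✓)  1111(✓)
size-2^1 implicants → -000(✓)  -001(✓)  -010(✓)  -101(✓)  0-01(✓)  0-10  00-0(✓)  000-(✓)  1-01(✓)  1-11(✓)  10-0(✓)  10-1(✓)  100-(✓)  101-(✓)  11-1(✓)
size-2^2 implicants → --01  -0-0  -00-  1--1  10--
Unchecked terms (primes): --01, -0-0, -00-, 0-10, 1--1, 10--
Minterm coverage:
  m0 ⊆ -0-0,-00-
  m1 ⊆ --01,-00-
  m2 ⊆ -0-0,0-10
  m6 ⊆ 0-10 [E]
  m8 ⊆ -0-0,-00-,10--
  m9 ⊆ --01,-00-,1--1,10--
  m10 ⊆ -0-0,10--
  m11 ⊆ 1--1,10--
  m13 ⊆ --01,1--1
  m15 ⊆ 1--1 [E]
E = {0-10, 1--1}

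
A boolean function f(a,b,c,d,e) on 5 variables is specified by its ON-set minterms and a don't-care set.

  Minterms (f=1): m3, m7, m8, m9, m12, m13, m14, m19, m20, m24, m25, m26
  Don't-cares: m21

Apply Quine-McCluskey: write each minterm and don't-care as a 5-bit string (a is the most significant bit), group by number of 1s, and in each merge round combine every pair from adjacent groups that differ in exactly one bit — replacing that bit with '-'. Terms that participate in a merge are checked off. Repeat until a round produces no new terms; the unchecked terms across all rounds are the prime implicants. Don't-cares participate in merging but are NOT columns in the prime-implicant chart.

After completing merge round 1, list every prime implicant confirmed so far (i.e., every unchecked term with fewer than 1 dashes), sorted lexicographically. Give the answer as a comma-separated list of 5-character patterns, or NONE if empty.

Round 0: 00011✓ 00111✓ 01000✓ 01001✓ 01100✓ 01101✓ 01110✓ 10011✓ 10100✓ 10101✓ 11000✓ 11001✓ 11010✓
Round 1: -0011 -1000✓ -1001✓ 00-11 01-00✓ 01-01✓ 0100-✓ 011-0 0110-✓ 1010- 110-0 1100-✓
Round 2: -100- 01-0-
PIs = {-0011, -100-, 00-11, 01-0-, 011-0, 1010-, 110-0}

NONE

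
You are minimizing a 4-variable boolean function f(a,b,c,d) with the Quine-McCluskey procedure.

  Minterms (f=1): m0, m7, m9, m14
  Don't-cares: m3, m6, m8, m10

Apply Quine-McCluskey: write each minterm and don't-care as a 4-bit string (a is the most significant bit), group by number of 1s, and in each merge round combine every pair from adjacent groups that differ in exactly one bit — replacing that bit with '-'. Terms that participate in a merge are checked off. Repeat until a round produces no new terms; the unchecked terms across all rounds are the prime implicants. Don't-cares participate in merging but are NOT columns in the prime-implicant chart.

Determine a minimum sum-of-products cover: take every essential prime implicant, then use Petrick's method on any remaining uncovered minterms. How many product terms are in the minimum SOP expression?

size-2^0 implicants → 0000(✓)  0011(✓)  0110(✓)  0111(✓)  1000(✓)  1001(✓)  1010(✓)  1110(✓)
size-2^1 implicants → -000  -110  0-11  011-  1-10  10-0  100-
Unchecked terms (primes): -000, -110, 0-11, 011-, 1-10, 10-0, 100-
Minterm coverage:
  m0 ⊆ -000 [E]
  m7 ⊆ 0-11,011-
  m9 ⊆ 100- [E]
  m14 ⊆ -110,1-10
E = {-000, 100-}
Petrick residual → -110, 0-11
Cover = b'c'd' + bcd' + a'cd + ab'c'  |cover|=4

4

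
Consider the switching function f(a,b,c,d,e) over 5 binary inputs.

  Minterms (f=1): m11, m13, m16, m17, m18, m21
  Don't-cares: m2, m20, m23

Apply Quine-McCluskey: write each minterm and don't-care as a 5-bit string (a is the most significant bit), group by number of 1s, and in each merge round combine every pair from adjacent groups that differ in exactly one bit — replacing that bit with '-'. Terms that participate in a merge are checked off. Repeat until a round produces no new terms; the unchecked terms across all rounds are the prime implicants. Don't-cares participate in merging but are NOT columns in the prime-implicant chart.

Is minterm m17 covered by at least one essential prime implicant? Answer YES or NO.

Round 0: 00010✓ 01011 01101 10000✓ 10001✓ 10010✓ 10100✓ 10101✓ 10111✓
Round 1: -0010 10-00✓ 10-01✓ 100-0 1000-✓ 101-1 1010-✓
Round 2: 10-0-
PIs = {-0010, 01011, 01101, 10-0-, 100-0, 101-1}
Coverage chart:
  m11: 01011 ←essential
  m13: 01101 ←essential
  m16: 10-0-,100-0
  m17: 10-0- ←essential
  m18: -0010,100-0
  m21: 10-0-,101-1
Essential: 01011, 01101, 10-0-

YES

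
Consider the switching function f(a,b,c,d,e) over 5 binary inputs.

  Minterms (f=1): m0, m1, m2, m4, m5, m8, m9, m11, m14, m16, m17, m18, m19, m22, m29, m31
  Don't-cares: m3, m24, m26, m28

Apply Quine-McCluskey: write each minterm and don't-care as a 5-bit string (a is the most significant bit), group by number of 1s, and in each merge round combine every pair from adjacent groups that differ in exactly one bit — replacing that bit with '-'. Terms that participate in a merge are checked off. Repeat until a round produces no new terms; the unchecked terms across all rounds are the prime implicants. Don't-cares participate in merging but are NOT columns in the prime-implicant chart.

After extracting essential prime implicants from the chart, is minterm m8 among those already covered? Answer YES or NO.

NO

Round 0: 00000✓ 00001✓ 00010✓ 00011✓ 00100✓ 00101✓ 01000✓ 01001✓ 01011✓ 01110 10000✓ 10001✓ 10010✓ 10011✓ 10110✓ 11000✓ 11010✓ 11100✓ 11101✓ 11111✓
Round 1: -0000✓ -0001✓ -0010✓ -0011✓ -1000✓ 0-000✓ 0-001✓ 0-011✓ 00-00✓ 00-01✓ 000-0✓ 000-1✓ 0000-✓ 0001-✓ 0010-✓ 010-1✓ 0100-✓ 1-000✓ 1-010✓ 10-10 100-0✓ 100-1✓ 1000-✓ 1001-✓ 11-00 110-0✓ 111-1 1110-
Round 2: --000 -00-0✓ -00-1✓ -000-✓ -001-✓ 0-0-1 0-00- 00-0- 000--✓ 1-0-0 100--✓
Round 3: -00--
PIs = {--000, -00--, 0-0-1, 0-00-, 00-0-, 01110, 1-0-0, 10-10, 11-00, 111-1, 1110-}
Coverage chart:
  m0: --000,-00--,0-00-,00-0-
  m1: -00--,0-0-1,0-00-,00-0-
  m2: -00-- ←essential
  m4: 00-0- ←essential
  m5: 00-0- ←essential
  m8: --000,0-00-
  m9: 0-0-1,0-00-
  m11: 0-0-1 ←essential
  m14: 01110 ←essential
  m16: --000,-00--,1-0-0
  m17: -00-- ←essential
  m18: -00--,1-0-0,10-10
  m19: -00-- ←essential
  m22: 10-10 ←essential
  m29: 111-1,1110-
  m31: 111-1 ←essential
Essential: -00--, 0-0-1, 00-0-, 01110, 10-10, 111-1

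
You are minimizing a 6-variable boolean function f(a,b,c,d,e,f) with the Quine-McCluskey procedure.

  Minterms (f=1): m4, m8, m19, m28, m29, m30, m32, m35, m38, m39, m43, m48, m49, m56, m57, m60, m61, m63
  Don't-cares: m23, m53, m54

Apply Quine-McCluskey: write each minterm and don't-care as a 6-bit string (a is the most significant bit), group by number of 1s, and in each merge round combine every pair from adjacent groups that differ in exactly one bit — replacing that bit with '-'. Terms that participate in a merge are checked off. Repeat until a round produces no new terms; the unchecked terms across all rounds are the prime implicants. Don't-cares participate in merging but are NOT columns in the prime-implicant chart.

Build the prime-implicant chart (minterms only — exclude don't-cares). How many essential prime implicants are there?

8

size-2^0 implicants → 000100  001000  010011(✓)  010111(✓)  011100(✓)  011101(✓)  011110(✓)  100000(✓)  100011(✓)  100110(✓)  100111(✓)  101011(✓)  110000(✓)  110001(✓)  110101(✓)  110110(✓)  111000(✓)  111001(✓)  111100(✓)  111101(✓)  111111(✓)
size-2^1 implicants → -11100(✓)  -11101(✓)  010-11  0111-0  01110-(✓)  1-0000  1-0110  10-011  100-11  10011-  11-000(✓)  11-001(✓)  11-101(✓)  110-01(✓)  11000-(✓)  111-00(✓)  111-01(✓)  11100-(✓)  1111-1  11110-(✓)
size-2^2 implicants → -1110-  11--01  11-00-  111-0-
Unchecked terms (primes): -1110-, 000100, 001000, 010-11, 0111-0, 1-0000, 1-0110, 10-011, 100-11, 10011-, 11--01, 11-00-, 111-0-, 1111-1
Minterm coverage:
  m4 ⊆ 000100 [E]
  m8 ⊆ 001000 [E]
  m19 ⊆ 010-11 [E]
  m28 ⊆ -1110-,0111-0
  m29 ⊆ -1110- [E]
  m30 ⊆ 0111-0 [E]
  m32 ⊆ 1-0000 [E]
  m35 ⊆ 10-011,100-11
  m38 ⊆ 1-0110,10011-
  m39 ⊆ 100-11,10011-
  m43 ⊆ 10-011 [E]
  m48 ⊆ 1-0000,11-00-
  m49 ⊆ 11--01,11-00-
  m56 ⊆ 11-00-,111-0-
  m57 ⊆ 11--01,11-00-,111-0-
  m60 ⊆ -1110-,111-0-
  m61 ⊆ -1110-,11--01,111-0-,1111-1
  m63 ⊆ 1111-1 [E]
E = {-1110-, 000100, 001000, 010-11, 0111-0, 1-0000, 10-011, 1111-1}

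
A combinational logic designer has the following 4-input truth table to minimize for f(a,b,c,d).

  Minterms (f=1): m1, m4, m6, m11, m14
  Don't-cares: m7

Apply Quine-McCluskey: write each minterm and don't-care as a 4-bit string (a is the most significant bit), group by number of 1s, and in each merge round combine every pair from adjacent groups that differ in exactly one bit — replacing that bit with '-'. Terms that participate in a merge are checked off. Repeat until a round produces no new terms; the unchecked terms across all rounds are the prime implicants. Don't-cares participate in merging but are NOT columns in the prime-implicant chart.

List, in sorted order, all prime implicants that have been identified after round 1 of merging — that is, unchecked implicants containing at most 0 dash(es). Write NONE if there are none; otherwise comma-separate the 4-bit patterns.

Round 0: 0001 0100✓ 0110✓ 0111✓ 1011 1110✓
Round 1: -110 01-0 011-
PIs = {-110, 0001, 01-0, 011-, 1011}

0001, 1011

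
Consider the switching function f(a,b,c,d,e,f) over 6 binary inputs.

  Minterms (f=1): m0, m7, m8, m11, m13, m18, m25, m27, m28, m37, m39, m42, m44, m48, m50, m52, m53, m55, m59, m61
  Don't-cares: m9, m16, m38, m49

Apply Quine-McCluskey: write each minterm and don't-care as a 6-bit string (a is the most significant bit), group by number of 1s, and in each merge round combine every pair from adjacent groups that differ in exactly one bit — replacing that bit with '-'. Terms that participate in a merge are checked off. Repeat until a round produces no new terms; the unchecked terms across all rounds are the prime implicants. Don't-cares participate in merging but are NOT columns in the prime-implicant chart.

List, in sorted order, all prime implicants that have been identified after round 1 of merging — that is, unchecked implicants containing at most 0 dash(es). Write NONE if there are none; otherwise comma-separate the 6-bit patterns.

011100, 101010, 101100

Round 0: 000000✓ 000111✓ 001000✓ 001001✓ 001011✓ 001101✓ 010000✓ 010010✓ 011001✓ 011011✓ 011100 100101✓ 100110✓ 100111✓ 101010 101100 110000✓ 110001✓ 110010✓ 110100✓ 110101✓ 110111✓ 111011✓ 111101✓
Round 1: -00111 -10000✓ -10010✓ -11011 0-0000 0-1001✓ 0-1011✓ 00-000 001-01 0010-1✓ 00100- 0100-0✓ 0110-1✓ 1-0101✓ 1-0111✓ 1001-1✓ 10011- 11-101 110-00✓ 110-01✓ 1100-0✓ 11000-✓ 1101-1✓ 11010-✓
Round 2: -100-0 0-10-1 1-01-1 110-0-
PIs = {-00111, -100-0, -11011, 0-0000, 0-10-1, 00-000, 001-01, 00100-, 011100, 1-01-1, 10011-, 101010, 101100, 11-101, 110-0-}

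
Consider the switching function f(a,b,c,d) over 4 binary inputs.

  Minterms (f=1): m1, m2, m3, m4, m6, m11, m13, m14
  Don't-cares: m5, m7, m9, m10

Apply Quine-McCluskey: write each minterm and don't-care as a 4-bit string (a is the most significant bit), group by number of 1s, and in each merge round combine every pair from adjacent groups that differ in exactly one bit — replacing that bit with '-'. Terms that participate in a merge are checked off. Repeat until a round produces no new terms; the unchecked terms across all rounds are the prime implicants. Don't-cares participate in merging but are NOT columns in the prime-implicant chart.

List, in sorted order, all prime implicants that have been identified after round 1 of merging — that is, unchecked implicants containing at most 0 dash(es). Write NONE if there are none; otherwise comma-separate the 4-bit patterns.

Round 0: 0001✓ 0010✓ 0011✓ 0100✓ 0101✓ 0110✓ 0111✓ 1001✓ 1010✓ 1011✓ 1101✓ 1110✓
Round 1: -001✓ -010✓ -011✓ -101✓ -110✓ 0-01✓ 0-10✓ 0-11✓ 00-1✓ 001-✓ 01-0✓ 01-1✓ 010-✓ 011-✓ 1-01✓ 1-10✓ 10-1✓ 101-✓
Round 2: --01 --10 -0-1 -01- 0--1 0-1- 01--
PIs = {--01, --10, -0-1, -01-, 0--1, 0-1-, 01--}

NONE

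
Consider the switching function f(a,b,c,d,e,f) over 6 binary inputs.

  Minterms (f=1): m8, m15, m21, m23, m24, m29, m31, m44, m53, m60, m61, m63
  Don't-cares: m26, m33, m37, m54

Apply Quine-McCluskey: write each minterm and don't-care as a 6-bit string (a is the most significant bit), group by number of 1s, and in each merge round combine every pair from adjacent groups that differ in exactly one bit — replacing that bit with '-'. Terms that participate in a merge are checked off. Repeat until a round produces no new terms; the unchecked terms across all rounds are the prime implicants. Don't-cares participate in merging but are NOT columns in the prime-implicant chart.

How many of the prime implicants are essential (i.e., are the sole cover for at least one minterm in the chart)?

Round 0: 001000✓ 001111✓ 010101✓ 010111✓ 011000✓ 011010✓ 011101✓ 011111✓ 100001✓ 100101✓ 101100✓ 110101✓ 110110 111100✓ 111101✓ 111111✓
Round 1: -10101✓ -11101✓ -11111✓ 0-1000 0-1111 01-101✓ 01-111✓ 0101-1✓ 0110-0 0111-1✓ 1-0101 1-1100 100-01 11-101✓ 1111-1✓ 11110-
Round 2: -1-101 -111-1 01-1-1
PIs = {-1-101, -111-1, 0-1000, 0-1111, 01-1-1, 0110-0, 1-0101, 1-1100, 100-01, 110110, 11110-}
Coverage chart:
  m8: 0-1000 ←essential
  m15: 0-1111 ←essential
  m21: -1-101,01-1-1
  m23: 01-1-1 ←essential
  m24: 0-1000,0110-0
  m29: -1-101,-111-1,01-1-1
  m31: -111-1,0-1111,01-1-1
  m44: 1-1100 ←essential
  m53: -1-101,1-0101
  m60: 1-1100,11110-
  m61: -1-101,-111-1,11110-
  m63: -111-1 ←essential
Essential: -111-1, 0-1000, 0-1111, 01-1-1, 1-1100

5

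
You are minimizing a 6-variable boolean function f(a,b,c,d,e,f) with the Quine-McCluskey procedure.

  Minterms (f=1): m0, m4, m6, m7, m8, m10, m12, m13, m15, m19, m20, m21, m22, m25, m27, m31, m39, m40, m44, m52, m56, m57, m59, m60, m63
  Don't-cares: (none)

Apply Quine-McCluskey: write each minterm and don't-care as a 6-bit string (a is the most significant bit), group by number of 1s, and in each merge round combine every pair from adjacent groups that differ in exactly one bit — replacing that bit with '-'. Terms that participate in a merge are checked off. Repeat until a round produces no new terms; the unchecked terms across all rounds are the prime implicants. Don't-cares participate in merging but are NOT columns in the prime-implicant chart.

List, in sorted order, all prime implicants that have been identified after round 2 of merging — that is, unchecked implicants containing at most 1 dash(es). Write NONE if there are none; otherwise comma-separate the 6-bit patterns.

-00111, -10100, 0-1111, 00-111, 00011-, 0010-0, 0011-1, 00110-, 01-011, 01010-, 11-100, 11100-

[col 0] 000000*, 000100*, 000110*, 000111*, 001000*, 001010*, 001100*, 001101*, 001111*, 010011*, 010100*, 010101*, 010110*, 011001*, 011011*, 011111*, 100111*, 101000*, 101100*, 110100*, 111000*, 111001*, 111011*, 111100*, 111111*
[col 1] -00111, -01000*, -01100*, -10100, -11001*, -11011*, -11111*, 0-0100*, 0-0110*, 0-1111, 00-000*, 00-100*, 00-111, 000-00*, 0001-0*, 00011-, 001-00*, 0010-0, 0011-1, 00110-, 01-011, 0101-0*, 01010-, 011-11*, 0110-1*, 1-1000*, 1-1100*, 101-00*, 11-100, 111-00*, 111-11*, 1110-1*, 11100-
[col 2] -01-00, -11-11, -110-1, 0-01-0, 00--00, 1-1-00
Prime implicants: -00111, -01-00, -10100, -11-11, -110-1, 0-01-0, 0-1111, 00--00, 00-111, 00011-, 0010-0, 0011-1, 00110-, 01-011, 01010-, 1-1-00, 11-100, 11100-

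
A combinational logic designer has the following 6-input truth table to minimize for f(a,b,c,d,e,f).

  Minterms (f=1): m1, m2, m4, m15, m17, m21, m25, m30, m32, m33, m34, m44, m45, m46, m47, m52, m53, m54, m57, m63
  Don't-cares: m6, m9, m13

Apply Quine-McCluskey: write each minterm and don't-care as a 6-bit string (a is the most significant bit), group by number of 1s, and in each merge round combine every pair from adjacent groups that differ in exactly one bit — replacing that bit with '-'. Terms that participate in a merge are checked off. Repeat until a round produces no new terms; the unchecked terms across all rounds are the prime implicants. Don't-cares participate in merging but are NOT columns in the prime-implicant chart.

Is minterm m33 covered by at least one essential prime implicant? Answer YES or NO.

size-2^0 implicants → 000001(✓)  000010(✓)  000100(✓)  000110(✓)  001001(✓)  001101(✓)  001111(✓)  010001(✓)  010101(✓)  011001(✓)  011110  100000(✓)  100001(✓)  100010(✓)  101100(✓)  101101(✓)  101110(✓)  101111(✓)  110100(✓)  110101(✓)  110110(✓)  111001(✓)  111111(✓)
size-2^1 implicants → -00001  -00010  -01101(✓)  -01111(✓)  -10101  -11001  0-0001(✓)  0-1001(✓)  00-001(✓)  000-10  0001-0  001-01  0011-1(✓)  01-001(✓)  010-01  1-1111  1000-0  10000-  1011-0(✓)  1011-1(✓)  10110-(✓)  10111-(✓)  1101-0  11010-
size-2^2 implicants → -011-1  0--001  1011--
Unchecked terms (primes): -00001, -00010, -011-1, -10101, -11001, 0--001, 000-10, 0001-0, 001-01, 010-01, 011110, 1-1111, 1000-0, 10000-, 1011--, 1101-0, 11010-
Minterm coverage:
  m1 ⊆ -00001,0--001
  m2 ⊆ -00010,000-10
  m4 ⊆ 0001-0 [E]
  m15 ⊆ -011-1 [E]
  m17 ⊆ 0--001,010-01
  m21 ⊆ -10101,010-01
  m25 ⊆ -11001,0--001
  m30 ⊆ 011110 [E]
  m32 ⊆ 1000-0,10000-
  m33 ⊆ -00001,10000-
  m34 ⊆ -00010,1000-0
  m44 ⊆ 1011-- [E]
  m45 ⊆ -011-1,1011--
  m46 ⊆ 1011-- [E]
  m47 ⊆ -011-1,1-1111,1011--
  m52 ⊆ 1101-0,11010-
  m53 ⊆ -10101,11010-
  m54 ⊆ 1101-0 [E]
  m57 ⊆ -11001 [E]
  m63 ⊆ 1-1111 [E]
E = {-011-1, -11001, 0001-0, 011110, 1-1111, 1011--, 1101-0}

NO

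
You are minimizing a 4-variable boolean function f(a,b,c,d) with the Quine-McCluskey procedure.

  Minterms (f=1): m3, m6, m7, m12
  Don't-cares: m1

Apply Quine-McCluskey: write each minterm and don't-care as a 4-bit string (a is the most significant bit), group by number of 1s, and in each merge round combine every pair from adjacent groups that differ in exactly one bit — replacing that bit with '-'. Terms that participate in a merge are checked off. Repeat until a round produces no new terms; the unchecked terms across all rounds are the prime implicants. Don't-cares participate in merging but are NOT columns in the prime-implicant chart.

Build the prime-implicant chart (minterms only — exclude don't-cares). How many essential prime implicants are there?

2

size-2^0 implicants → 0001(✓)  0011(✓)  0110(✓)  0111(✓)  1100
size-2^1 implicants → 0-11  00-1  011-
Unchecked terms (primes): 0-11, 00-1, 011-, 1100
Minterm coverage:
  m3 ⊆ 0-11,00-1
  m6 ⊆ 011- [E]
  m7 ⊆ 0-11,011-
  m12 ⊆ 1100 [E]
E = {011-, 1100}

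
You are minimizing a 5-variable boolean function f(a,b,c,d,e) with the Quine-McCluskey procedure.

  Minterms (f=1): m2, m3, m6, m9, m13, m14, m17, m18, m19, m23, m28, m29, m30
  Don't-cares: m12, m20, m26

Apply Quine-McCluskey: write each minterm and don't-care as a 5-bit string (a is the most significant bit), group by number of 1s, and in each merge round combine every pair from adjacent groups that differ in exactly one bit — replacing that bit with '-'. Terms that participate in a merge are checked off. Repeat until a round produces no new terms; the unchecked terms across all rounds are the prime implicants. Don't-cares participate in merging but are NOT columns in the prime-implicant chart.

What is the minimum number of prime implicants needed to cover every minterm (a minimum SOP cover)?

7

Round 0: 00010✓ 00011✓ 00110✓ 01001✓ 01100✓ 01101✓ 01110✓ 10001✓ 10010✓ 10011✓ 10100✓ 10111✓ 11010✓ 11100✓ 11101✓ 11110✓
Round 1: -0010✓ -0011✓ -1100✓ -1101✓ -1110✓ 0-110 00-10 0001-✓ 01-01 011-0✓ 0110-✓ 1-010 1-100 10-11 100-1 1001-✓ 11-10 111-0✓ 1110-✓
Round 2: -001- -11-0 -110-
PIs = {-001-, -11-0, -110-, 0-110, 00-10, 01-01, 1-010, 1-100, 10-11, 100-1, 11-10}
Coverage chart:
  m2: -001-,00-10
  m3: -001- ←essential
  m6: 0-110,00-10
  m9: 01-01 ←essential
  m13: -110-,01-01
  m14: -11-0,0-110
  m17: 100-1 ←essential
  m18: -001-,1-010
  m19: -001-,10-11,100-1
  m23: 10-11 ←essential
  m28: -11-0,-110-,1-100
  m29: -110- ←essential
  m30: -11-0,11-10
Essential: -001-, -110-, 01-01, 10-11, 100-1
Petrick residual → -11-0, 0-110
Min cover (7 terms): b'c'd + bce' + bcd' + a'cde' + a'bd'e + ab'de + ab'c'e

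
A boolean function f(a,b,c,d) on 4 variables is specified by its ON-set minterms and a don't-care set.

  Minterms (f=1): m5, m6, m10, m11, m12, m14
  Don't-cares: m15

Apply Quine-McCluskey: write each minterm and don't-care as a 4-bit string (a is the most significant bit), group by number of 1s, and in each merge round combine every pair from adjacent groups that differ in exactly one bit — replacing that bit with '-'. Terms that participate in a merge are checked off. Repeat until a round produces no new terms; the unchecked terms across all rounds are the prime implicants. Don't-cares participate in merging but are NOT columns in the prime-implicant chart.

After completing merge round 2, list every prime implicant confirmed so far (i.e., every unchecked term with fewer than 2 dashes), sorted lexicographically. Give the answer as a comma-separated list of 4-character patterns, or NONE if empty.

[col 0] 0101, 0110*, 1010*, 1011*, 1100*, 1110*, 1111*
[col 1] -110, 1-10*, 1-11*, 101-*, 11-0, 111-*
[col 2] 1-1-
Prime implicants: -110, 0101, 1-1-, 11-0

-110, 0101, 11-0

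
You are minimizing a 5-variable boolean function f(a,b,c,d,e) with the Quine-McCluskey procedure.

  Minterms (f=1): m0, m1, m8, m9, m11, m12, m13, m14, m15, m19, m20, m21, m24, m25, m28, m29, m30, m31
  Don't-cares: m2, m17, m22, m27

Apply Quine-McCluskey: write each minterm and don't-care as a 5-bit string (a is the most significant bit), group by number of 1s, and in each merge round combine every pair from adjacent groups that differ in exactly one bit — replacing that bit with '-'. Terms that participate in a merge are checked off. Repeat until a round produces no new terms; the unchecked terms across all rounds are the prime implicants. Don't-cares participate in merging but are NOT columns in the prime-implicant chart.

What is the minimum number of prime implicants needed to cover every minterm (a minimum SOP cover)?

6

Round 0: 00000✓ 00001✓ 00010✓ 01000✓ 01001✓ 01011✓ 01100✓ 01101✓ 01110✓ 01111✓ 10001✓ 10011✓ 10100✓ 10101✓ 10110✓ 11000✓ 11001✓ 11011✓ 11100✓ 11101✓ 11110✓ 11111✓
Round 1: -0001✓ -1000✓ -1001✓ -1011✓ -1100✓ -1101✓ -1110✓ -1111✓ 0-000✓ 0-001✓ 000-0 0000-✓ 01-00✓ 01-01✓ 01-11✓ 010-1✓ 0100-✓ 011-0✓ 011-1✓ 0110-✓ 0111-✓ 1-001✓ 1-011✓ 1-100✓ 1-101✓ 1-110✓ 10-01✓ 100-1✓ 101-0✓ 1010-✓ 11-00✓ 11-01✓ 11-11✓ 110-1✓ 1100-✓ 111-0✓ 111-1✓ 1110-✓ 1111-✓
Round 2: --001 -1-00✓ -1-01✓ -1-11✓ -10-1✓ -100-✓ -11-0✓ -11-1✓ -110-✓ -111-✓ 0-00- 01--1✓ 01-0-✓ 011--✓ 1--01 1-0-1 1-1-0 1-10- 11--1✓ 11-0-✓ 111--✓
Round 3: -1--1 -1-0- -11--
PIs = {--001, -1--1, -1-0-, -11--, 0-00-, 000-0, 1--01, 1-0-1, 1-1-0, 1-10-}
Coverage chart:
  m0: 0-00-,000-0
  m1: --001,0-00-
  m8: -1-0-,0-00-
  m9: --001,-1--1,-1-0-,0-00-
  m11: -1--1 ←essential
  m12: -1-0-,-11--
  m13: -1--1,-1-0-,-11--
  m14: -11-- ←essential
  m15: -1--1,-11--
  m19: 1-0-1 ←essential
  m20: 1-1-0,1-10-
  m21: 1--01,1-10-
  m24: -1-0- ←essential
  m25: --001,-1--1,-1-0-,1--01,1-0-1
  m28: -1-0-,-11--,1-1-0,1-10-
  m29: -1--1,-1-0-,-11--,1--01,1-10-
  m30: -11--,1-1-0
  m31: -1--1,-11--
Essential: -1--1, -1-0-, -11--, 1-0-1
Petrick residual → 0-00-, 1-10-
Min cover (6 terms): be + bd' + bc + a'c'd' + ac'e + acd'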